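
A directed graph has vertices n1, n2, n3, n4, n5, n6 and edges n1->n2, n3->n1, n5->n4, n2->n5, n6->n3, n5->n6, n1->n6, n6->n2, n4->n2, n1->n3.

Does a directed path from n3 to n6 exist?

Yes

Explore from n3.
Distance 1: reach n1.
Distance 2: reach n2, n6.
Found n6.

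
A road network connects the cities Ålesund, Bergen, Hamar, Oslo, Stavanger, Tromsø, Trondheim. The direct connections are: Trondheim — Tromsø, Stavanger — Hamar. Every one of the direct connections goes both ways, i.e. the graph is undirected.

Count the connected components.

5

From Ålesund: component {Ålesund}.
From Bergen: component {Bergen}.
From Hamar: component {Hamar, Stavanger}.
From Oslo: component {Oslo}.
From Tromsø: component {Tromsø, Trondheim}.
That's 5 components.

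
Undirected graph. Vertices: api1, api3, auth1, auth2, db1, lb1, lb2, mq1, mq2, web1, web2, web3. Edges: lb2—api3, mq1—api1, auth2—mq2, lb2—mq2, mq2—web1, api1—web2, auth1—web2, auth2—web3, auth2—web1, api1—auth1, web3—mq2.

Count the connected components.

From api1: component {api1, auth1, mq1, web2}.
From api3: component {api3, auth2, lb2, mq2, web1, web3}.
From db1: component {db1}.
From lb1: component {lb1}.
That's 4 components.

4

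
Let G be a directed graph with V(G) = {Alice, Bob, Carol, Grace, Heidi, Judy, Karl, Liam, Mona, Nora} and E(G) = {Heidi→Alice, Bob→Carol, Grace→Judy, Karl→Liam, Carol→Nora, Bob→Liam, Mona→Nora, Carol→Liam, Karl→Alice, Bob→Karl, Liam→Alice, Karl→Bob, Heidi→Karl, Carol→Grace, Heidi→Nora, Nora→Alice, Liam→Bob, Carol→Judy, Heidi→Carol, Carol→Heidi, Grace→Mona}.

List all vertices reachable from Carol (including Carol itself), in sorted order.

Start at Carol.
Its neighbours: Grace, Heidi, Judy, Liam, Nora.
Then their neighbours: Alice, Bob, Karl, Mona.
Every vertex is now reached.

Alice, Bob, Carol, Grace, Heidi, Judy, Karl, Liam, Mona, Nora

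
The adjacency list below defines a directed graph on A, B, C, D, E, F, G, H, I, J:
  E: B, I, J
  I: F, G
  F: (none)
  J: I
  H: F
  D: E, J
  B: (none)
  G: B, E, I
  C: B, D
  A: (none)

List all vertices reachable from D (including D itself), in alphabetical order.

B, D, E, F, G, I, J

Start at D.
Its neighbours: E, J.
Then their neighbours: B, I.
Then next layer: F, G.
Nothing further is reachable.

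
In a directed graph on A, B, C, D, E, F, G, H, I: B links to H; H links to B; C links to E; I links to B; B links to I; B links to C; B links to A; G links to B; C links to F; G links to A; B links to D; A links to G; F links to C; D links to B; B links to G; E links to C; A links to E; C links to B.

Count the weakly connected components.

1

From A: component {A, B, C, D, E, F, G, H, I}.
That's 1 component.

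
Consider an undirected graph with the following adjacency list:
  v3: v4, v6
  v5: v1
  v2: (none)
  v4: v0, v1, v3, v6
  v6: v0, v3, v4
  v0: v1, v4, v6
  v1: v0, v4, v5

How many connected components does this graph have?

From v0: component {v0, v1, v3, v4, v5, v6}.
From v2: component {v2}.
That's 2 components.

2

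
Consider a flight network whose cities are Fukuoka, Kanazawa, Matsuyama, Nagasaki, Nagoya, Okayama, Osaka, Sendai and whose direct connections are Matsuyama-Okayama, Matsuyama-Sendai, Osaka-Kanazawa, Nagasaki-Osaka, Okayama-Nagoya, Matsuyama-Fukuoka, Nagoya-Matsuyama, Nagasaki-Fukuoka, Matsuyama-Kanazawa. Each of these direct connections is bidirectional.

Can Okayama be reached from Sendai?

Explore from Sendai.
Distance 1: reach Matsuyama.
Distance 2: reach Fukuoka, Kanazawa, Nagoya, Okayama.
Found Okayama.

Yes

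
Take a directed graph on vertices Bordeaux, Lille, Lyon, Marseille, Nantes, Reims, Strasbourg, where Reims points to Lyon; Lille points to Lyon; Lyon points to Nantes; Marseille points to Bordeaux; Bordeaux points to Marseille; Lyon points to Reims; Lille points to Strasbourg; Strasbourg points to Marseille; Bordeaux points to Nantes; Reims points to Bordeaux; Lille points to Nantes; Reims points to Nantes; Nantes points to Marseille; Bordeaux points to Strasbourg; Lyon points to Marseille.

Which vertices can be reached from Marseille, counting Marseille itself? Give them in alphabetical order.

Start at Marseille.
Its neighbours: Bordeaux.
Then their neighbours: Nantes, Strasbourg.
Nothing further is reachable.

Bordeaux, Marseille, Nantes, Strasbourg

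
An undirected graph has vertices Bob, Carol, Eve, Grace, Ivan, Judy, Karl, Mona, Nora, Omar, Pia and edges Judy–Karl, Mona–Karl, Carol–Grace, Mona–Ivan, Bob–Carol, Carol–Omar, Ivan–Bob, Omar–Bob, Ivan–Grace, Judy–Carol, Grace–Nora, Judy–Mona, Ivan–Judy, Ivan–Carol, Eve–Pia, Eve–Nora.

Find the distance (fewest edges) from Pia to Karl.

6

Distance 0: Pia.
Distance 1: Eve.
Distance 2: Nora.
Distance 3: Grace.
Distance 4: Carol, Ivan.
Distance 5: Bob, Judy, Mona, Omar.
Distance 6: Karl — contains Karl.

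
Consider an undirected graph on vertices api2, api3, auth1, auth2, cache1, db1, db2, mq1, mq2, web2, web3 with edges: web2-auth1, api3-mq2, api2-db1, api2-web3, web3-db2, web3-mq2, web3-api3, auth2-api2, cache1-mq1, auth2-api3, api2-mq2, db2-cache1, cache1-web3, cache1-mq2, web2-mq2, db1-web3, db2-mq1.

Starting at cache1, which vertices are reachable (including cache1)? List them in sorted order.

api2, api3, auth1, auth2, cache1, db1, db2, mq1, mq2, web2, web3

Start at cache1.
Its neighbours: db2, mq1, mq2, web3.
Then their neighbours: api2, api3, db1, web2.
Then next layer: auth1, auth2.
Every vertex is now reached.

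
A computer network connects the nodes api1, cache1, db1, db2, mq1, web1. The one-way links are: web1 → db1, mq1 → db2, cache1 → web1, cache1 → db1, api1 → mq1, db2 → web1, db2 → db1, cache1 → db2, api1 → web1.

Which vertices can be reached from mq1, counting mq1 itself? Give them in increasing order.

db1, db2, mq1, web1

Start at mq1.
Its neighbours: db2.
Then their neighbours: db1, web1.
Nothing further is reachable.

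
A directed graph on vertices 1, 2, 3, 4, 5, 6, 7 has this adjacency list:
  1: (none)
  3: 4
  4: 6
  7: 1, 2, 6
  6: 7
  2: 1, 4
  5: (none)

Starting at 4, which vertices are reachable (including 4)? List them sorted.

1, 2, 4, 6, 7

Start at 4.
Its neighbours: 6.
Then their neighbours: 7.
Then next layer: 1, 2.
Nothing further is reachable.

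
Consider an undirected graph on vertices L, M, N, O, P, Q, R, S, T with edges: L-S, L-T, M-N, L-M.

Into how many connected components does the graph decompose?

From L: component {L, M, N, S, T}.
From O: component {O}.
From P: component {P}.
From Q: component {Q}.
From R: component {R}.
That's 5 components.

5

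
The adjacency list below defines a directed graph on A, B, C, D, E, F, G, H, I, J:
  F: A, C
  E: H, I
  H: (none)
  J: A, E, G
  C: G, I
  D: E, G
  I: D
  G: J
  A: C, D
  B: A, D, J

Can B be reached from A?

Explore from A.
Distance 1: reach C, D.
Distance 2: reach E, G, I.
Distance 3: reach H, J.
The search from A is exhausted; no directed path reaches B.

No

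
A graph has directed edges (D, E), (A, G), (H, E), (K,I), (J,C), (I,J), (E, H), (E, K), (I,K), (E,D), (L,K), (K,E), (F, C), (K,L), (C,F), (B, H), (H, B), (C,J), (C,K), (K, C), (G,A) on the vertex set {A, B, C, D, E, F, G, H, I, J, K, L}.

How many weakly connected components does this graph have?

2

From A: component {A, G}.
From B: component {B, C, D, E, F, H, I, J, K, L}.
That's 2 components.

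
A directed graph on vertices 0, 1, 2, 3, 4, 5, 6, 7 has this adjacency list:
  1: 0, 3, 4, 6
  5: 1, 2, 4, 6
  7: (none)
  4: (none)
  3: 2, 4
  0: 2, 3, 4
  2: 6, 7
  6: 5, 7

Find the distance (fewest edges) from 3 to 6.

Distance 0: 3.
Distance 1: 2, 4.
Distance 2: 6, 7 — contains 6.

2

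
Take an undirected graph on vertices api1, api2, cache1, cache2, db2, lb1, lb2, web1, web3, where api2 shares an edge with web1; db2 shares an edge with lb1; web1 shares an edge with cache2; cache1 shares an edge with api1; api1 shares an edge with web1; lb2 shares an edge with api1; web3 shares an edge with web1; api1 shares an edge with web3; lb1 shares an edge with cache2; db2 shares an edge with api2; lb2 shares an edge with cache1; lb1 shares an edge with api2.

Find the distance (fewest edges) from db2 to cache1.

4

Distance 0: db2.
Distance 1: api2, lb1.
Distance 2: cache2, web1.
Distance 3: api1, web3.
Distance 4: cache1, lb2 — contains cache1.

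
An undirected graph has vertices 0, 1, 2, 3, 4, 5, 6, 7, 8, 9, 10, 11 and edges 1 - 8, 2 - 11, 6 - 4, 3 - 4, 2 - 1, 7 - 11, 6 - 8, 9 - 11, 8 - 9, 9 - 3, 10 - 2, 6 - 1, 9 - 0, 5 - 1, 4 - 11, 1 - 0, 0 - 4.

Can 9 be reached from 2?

Explore from 2.
Distance 1: reach 1, 10, 11.
Distance 2: reach 0, 4, 5, 6, 7, 8, 9.
Found 9.

Yes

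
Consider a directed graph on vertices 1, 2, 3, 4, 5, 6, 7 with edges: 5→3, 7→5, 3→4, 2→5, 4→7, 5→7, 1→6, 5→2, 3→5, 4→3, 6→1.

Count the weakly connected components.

2

From 1: component {1, 6}.
From 2: component {2, 3, 4, 5, 7}.
That's 2 components.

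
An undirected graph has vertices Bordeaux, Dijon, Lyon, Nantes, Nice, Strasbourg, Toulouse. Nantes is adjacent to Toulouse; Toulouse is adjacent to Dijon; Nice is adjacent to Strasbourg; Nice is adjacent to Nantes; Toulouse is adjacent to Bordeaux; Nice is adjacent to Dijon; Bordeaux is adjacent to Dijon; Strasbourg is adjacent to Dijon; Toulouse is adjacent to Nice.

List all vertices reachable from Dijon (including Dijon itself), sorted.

Start at Dijon.
Its neighbours: Bordeaux, Nice, Strasbourg, Toulouse.
Then their neighbours: Nantes.
Nothing further is reachable.

Bordeaux, Dijon, Nantes, Nice, Strasbourg, Toulouse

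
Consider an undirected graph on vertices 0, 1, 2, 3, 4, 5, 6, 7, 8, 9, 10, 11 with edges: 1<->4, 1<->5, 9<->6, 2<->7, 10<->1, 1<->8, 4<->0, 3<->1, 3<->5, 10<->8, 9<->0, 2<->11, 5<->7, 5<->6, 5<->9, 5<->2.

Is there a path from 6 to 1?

Explore from 6.
Distance 1: reach 5, 9.
Distance 2: reach 0, 1, 2, 3, 7.
Found 1.

Yes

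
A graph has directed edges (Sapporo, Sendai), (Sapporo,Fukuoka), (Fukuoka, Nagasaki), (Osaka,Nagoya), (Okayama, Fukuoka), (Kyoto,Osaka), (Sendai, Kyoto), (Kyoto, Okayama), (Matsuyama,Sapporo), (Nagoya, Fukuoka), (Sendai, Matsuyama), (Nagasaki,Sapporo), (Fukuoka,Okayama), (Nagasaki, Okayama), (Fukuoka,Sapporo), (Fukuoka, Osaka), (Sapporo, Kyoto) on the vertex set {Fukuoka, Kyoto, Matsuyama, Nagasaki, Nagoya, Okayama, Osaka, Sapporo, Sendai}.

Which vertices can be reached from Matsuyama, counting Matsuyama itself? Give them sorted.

Start at Matsuyama.
Its neighbours: Sapporo.
Then their neighbours: Fukuoka, Kyoto, Sendai.
Then next layer: Nagasaki, Okayama, Osaka.
Then next layer: Nagoya.
Every vertex is now reached.

Fukuoka, Kyoto, Matsuyama, Nagasaki, Nagoya, Okayama, Osaka, Sapporo, Sendai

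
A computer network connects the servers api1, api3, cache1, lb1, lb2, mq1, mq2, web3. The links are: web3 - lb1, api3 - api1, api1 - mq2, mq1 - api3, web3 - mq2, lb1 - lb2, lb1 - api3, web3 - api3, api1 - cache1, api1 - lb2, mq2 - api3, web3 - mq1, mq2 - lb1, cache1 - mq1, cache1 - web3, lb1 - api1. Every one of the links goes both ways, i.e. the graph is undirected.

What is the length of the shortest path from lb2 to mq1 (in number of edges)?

3

Distance 0: lb2.
Distance 1: api1, lb1.
Distance 2: api3, cache1, mq2, web3.
Distance 3: mq1 — contains mq1.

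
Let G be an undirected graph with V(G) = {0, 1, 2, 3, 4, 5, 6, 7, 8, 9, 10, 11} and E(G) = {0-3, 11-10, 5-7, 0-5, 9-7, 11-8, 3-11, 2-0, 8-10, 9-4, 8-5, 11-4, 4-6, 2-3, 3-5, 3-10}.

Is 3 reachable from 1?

No

1 has no edges, so nothing is reachable from it.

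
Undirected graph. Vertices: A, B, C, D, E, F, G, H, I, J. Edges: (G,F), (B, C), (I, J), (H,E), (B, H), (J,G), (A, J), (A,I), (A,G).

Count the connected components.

3

From A: component {A, F, G, I, J}.
From B: component {B, C, E, H}.
From D: component {D}.
That's 3 components.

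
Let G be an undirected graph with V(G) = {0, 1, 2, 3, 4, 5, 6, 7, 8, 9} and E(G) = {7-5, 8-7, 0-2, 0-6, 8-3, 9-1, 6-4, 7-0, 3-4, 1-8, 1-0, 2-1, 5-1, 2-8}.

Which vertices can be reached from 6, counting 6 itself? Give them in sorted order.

0, 1, 2, 3, 4, 5, 6, 7, 8, 9

Start at 6.
Its neighbours: 0, 4.
Then their neighbours: 1, 2, 3, 7.
Then next layer: 5, 8, 9.
Every vertex is now reached.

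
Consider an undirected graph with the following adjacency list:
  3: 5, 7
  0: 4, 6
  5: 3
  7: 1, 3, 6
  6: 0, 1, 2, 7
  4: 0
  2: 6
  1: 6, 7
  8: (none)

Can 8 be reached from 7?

No

Explore from 7.
Distance 1: reach 1, 3, 6.
Distance 2: reach 0, 2, 5.
Distance 3: reach 4.
The search is exhausted without reaching 8; it lies in a different component.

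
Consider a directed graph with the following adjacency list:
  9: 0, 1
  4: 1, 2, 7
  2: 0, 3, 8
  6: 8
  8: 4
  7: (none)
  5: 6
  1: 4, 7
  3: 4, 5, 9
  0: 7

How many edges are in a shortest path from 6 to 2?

3

Distance 0: 6.
Distance 1: 8.
Distance 2: 4.
Distance 3: 1, 2, 7 — contains 2.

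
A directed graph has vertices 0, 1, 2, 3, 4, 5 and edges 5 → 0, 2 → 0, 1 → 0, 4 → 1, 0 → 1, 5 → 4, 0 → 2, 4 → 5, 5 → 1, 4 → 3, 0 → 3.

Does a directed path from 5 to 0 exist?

Yes

Explore from 5.
Distance 1: reach 0, 1, 4.
Found 0.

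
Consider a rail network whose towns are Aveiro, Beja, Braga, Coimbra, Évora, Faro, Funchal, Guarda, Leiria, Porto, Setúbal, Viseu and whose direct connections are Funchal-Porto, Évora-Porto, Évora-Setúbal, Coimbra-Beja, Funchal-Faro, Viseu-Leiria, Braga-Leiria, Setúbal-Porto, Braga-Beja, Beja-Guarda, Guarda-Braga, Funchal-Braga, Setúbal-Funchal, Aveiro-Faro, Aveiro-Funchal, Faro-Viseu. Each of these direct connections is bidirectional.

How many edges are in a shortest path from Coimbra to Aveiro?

4

Distance 0: Coimbra.
Distance 1: Beja.
Distance 2: Braga, Guarda.
Distance 3: Funchal, Leiria.
Distance 4: Aveiro, Faro, Porto, Setúbal, Viseu — contains Aveiro.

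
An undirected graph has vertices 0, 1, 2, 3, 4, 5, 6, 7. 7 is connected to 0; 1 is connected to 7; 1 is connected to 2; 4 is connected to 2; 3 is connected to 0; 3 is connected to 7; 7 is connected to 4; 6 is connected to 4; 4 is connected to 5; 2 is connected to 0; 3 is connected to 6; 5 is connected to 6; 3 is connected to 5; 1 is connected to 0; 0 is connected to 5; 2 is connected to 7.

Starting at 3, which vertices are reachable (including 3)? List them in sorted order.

Start at 3.
Its neighbours: 0, 5, 6, 7.
Then their neighbours: 1, 2, 4.
Every vertex is now reached.

0, 1, 2, 3, 4, 5, 6, 7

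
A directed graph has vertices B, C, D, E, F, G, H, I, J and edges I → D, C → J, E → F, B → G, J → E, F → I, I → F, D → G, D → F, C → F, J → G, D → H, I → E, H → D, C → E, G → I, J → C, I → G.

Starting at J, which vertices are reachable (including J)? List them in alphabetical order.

C, D, E, F, G, H, I, J

Start at J.
Its neighbours: C, E, G.
Then their neighbours: F, I.
Then next layer: D.
Then next layer: H.
Nothing further is reachable.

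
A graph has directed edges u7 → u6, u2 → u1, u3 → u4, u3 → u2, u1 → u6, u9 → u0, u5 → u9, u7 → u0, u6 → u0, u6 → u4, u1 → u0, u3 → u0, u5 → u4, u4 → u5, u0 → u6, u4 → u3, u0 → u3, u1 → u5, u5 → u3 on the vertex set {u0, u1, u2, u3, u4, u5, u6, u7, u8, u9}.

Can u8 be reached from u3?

No

Explore from u3.
Distance 1: reach u0, u2, u4.
Distance 2: reach u1, u5, u6.
Distance 3: reach u9.
The search from u3 is exhausted; no directed path reaches u8.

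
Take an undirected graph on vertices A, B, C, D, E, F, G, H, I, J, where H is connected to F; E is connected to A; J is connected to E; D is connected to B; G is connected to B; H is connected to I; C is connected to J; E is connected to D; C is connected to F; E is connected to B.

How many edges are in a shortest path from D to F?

4

Distance 0: D.
Distance 1: B, E.
Distance 2: A, G, J.
Distance 3: C.
Distance 4: F — contains F.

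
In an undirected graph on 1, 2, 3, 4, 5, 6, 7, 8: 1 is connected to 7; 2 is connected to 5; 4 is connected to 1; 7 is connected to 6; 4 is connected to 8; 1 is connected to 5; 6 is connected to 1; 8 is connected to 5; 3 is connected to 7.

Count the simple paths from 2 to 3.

2–5–1–6–7–3
2–5–1–7–3
2–5–8–4–1–6–7–3
2–5–8–4–1–7–3

4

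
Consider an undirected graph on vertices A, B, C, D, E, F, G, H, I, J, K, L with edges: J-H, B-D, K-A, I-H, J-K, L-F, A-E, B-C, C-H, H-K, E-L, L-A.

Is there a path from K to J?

Explore from K.
Distance 1: reach A, H, J.
Found J.

Yes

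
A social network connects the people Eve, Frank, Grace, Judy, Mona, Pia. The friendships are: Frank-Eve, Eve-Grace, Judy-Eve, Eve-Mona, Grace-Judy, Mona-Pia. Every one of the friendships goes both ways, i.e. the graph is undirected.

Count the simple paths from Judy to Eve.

2

Judy–Eve
Judy–Grace–Eve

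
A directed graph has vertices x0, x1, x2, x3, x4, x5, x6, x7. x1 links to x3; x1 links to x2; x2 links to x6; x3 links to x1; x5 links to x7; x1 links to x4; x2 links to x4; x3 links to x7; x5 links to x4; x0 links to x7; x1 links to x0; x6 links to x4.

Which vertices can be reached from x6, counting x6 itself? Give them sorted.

Start at x6.
Its neighbours: x4.
Nothing further is reachable.

x4, x6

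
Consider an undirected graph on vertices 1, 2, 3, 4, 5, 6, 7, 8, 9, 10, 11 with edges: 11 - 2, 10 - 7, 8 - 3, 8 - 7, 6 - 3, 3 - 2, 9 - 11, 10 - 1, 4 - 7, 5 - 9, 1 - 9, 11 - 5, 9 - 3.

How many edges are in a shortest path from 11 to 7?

Distance 0: 11.
Distance 1: 2, 5, 9.
Distance 2: 1, 3.
Distance 3: 6, 8, 10.
Distance 4: 7 — contains 7.

4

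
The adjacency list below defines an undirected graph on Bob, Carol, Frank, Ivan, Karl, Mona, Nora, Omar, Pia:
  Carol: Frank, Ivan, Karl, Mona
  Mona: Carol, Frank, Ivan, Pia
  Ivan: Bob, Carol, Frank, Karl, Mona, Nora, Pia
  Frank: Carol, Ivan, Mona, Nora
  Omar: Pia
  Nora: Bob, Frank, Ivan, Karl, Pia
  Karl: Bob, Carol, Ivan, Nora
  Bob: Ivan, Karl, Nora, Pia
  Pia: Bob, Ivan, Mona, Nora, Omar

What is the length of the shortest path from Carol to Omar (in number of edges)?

3

Distance 0: Carol.
Distance 1: Frank, Ivan, Karl, Mona.
Distance 2: Bob, Nora, Pia.
Distance 3: Omar — contains Omar.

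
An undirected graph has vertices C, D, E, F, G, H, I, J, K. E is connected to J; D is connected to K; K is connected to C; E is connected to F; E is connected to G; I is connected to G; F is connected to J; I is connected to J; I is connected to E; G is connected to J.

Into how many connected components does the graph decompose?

3

From C: component {C, D, K}.
From E: component {E, F, G, I, J}.
From H: component {H}.
That's 3 components.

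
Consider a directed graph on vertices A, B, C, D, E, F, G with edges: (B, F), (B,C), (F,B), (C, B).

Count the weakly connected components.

5

From A: component {A}.
From B: component {B, C, F}.
From D: component {D}.
From E: component {E}.
From G: component {G}.
That's 5 components.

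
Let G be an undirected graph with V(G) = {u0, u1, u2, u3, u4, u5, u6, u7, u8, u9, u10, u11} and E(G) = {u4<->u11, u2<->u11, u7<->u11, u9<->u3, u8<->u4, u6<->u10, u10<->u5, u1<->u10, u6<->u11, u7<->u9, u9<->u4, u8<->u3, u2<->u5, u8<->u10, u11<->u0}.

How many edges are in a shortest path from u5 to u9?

Distance 0: u5.
Distance 1: u2, u10.
Distance 2: u1, u6, u8, u11.
Distance 3: u0, u3, u4, u7.
Distance 4: u9 — contains u9.

4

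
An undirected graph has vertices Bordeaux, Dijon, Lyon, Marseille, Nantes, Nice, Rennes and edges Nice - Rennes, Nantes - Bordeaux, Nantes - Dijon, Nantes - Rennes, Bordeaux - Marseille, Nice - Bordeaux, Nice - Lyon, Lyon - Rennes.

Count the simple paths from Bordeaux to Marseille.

Bordeaux–Marseille

1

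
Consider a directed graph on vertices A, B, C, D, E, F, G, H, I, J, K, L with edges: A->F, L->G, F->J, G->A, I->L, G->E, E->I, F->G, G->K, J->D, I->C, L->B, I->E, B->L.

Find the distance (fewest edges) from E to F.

5

Distance 0: E.
Distance 1: I.
Distance 2: C, L.
Distance 3: B, G.
Distance 4: A, K.
Distance 5: F — contains F.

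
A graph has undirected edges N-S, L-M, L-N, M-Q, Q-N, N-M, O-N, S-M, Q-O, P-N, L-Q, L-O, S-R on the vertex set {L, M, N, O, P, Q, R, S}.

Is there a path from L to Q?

Yes

Explore from L.
Distance 1: reach M, N, O, Q.
Found Q.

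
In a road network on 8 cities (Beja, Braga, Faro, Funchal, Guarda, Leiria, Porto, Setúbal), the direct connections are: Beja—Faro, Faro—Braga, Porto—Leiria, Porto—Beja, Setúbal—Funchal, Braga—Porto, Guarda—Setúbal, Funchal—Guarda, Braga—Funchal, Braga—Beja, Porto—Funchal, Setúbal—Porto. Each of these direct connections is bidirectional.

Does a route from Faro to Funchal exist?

Explore from Faro.
Distance 1: reach Beja, Braga.
Distance 2: reach Funchal, Porto.
Found Funchal.

Yes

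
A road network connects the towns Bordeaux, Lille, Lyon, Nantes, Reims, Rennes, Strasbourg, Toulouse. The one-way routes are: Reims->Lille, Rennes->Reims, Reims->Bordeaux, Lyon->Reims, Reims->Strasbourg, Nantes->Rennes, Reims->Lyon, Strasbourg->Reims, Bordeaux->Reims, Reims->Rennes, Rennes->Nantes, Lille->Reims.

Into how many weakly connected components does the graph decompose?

2

From Bordeaux: component {Bordeaux, Lille, Lyon, Nantes, Reims, Rennes, Strasbourg}.
From Toulouse: component {Toulouse}.
That's 2 components.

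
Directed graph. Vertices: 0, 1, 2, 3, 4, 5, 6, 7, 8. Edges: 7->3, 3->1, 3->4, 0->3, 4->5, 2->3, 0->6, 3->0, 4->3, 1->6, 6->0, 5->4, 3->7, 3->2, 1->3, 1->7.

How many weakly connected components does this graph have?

2

From 0: component {0, 1, 2, 3, 4, 5, 6, 7}.
From 8: component {8}.
That's 2 components.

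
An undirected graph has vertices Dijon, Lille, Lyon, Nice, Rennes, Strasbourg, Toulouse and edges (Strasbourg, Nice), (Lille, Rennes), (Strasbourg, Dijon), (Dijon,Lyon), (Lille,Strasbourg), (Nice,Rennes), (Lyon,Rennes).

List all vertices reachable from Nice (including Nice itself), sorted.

Start at Nice.
Its neighbours: Rennes, Strasbourg.
Then their neighbours: Dijon, Lille, Lyon.
Nothing further is reachable.

Dijon, Lille, Lyon, Nice, Rennes, Strasbourg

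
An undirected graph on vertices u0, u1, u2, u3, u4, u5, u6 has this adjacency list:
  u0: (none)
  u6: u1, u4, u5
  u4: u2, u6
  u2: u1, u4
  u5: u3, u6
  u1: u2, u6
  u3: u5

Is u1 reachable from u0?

No

u0 has no edges, so nothing is reachable from it.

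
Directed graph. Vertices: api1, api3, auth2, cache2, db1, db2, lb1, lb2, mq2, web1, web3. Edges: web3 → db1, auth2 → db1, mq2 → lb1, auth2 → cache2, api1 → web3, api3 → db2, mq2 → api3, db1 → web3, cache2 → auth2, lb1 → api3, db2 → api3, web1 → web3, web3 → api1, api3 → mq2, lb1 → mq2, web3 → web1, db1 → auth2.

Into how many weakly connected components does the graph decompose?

From api1: component {api1, auth2, cache2, db1, web1, web3}.
From api3: component {api3, db2, lb1, mq2}.
From lb2: component {lb2}.
That's 3 components.

3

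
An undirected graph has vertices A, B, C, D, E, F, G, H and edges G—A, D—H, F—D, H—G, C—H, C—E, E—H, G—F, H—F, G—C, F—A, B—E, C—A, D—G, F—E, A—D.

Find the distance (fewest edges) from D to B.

3

Distance 0: D.
Distance 1: A, F, G, H.
Distance 2: C, E.
Distance 3: B — contains B.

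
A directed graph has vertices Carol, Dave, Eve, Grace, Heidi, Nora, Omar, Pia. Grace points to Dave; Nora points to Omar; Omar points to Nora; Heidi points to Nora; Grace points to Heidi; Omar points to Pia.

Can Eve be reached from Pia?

No

Pia has no outgoing edges, so nothing is reachable from it.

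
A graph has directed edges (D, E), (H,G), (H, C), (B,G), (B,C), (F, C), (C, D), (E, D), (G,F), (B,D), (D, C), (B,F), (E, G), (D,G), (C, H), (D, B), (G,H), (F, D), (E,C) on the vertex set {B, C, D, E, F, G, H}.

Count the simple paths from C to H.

4

C→D→B→G→H
C→D→E→G→H
C→D→G→H
C→H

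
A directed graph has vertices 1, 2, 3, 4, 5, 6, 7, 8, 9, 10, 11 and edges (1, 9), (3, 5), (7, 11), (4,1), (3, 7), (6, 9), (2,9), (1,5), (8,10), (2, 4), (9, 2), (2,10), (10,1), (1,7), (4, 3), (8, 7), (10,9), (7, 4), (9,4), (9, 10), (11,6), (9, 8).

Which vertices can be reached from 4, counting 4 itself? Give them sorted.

Start at 4.
Its neighbours: 1, 3.
Then their neighbours: 5, 7, 9.
Then next layer: 2, 8, 10, 11.
Then next layer: 6.
Every vertex is now reached.

1, 2, 3, 4, 5, 6, 7, 8, 9, 10, 11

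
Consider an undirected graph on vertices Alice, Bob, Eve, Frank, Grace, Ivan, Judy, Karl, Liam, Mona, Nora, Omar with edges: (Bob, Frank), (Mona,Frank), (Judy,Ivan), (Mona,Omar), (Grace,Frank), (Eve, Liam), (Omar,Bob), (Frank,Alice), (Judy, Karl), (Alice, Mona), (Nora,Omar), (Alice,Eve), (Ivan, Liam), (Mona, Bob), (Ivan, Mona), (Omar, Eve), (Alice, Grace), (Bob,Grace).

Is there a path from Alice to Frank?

Explore from Alice.
Distance 1: reach Eve, Frank, Grace, Mona.
Found Frank.

Yes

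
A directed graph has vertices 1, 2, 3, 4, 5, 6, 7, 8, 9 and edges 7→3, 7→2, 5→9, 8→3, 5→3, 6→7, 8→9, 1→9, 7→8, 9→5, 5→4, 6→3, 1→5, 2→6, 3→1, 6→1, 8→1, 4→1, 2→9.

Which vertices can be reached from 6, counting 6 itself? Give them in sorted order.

Start at 6.
Its neighbours: 1, 3, 7.
Then their neighbours: 2, 5, 8, 9.
Then next layer: 4.
Every vertex is now reached.

1, 2, 3, 4, 5, 6, 7, 8, 9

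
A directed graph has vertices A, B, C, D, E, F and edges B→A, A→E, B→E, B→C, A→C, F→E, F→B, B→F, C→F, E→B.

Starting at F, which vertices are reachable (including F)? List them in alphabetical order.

Start at F.
Its neighbours: B, E.
Then their neighbours: A, C.
Nothing further is reachable.

A, B, C, E, F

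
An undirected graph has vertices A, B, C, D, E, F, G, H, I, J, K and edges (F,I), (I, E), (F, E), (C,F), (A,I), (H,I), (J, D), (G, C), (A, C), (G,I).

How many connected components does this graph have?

From A: component {A, C, E, F, G, H, I}.
From B: component {B}.
From D: component {D, J}.
From K: component {K}.
That's 4 components.

4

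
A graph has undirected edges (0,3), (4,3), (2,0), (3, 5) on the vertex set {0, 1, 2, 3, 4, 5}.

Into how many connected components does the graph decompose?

2

From 0: component {0, 2, 3, 4, 5}.
From 1: component {1}.
That's 2 components.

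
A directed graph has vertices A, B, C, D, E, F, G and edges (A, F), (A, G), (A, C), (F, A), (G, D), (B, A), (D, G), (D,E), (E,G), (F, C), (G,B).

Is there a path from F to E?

Yes

Explore from F.
Distance 1: reach A, C.
Distance 2: reach G.
Distance 3: reach B, D.
Distance 4: reach E.
Found E.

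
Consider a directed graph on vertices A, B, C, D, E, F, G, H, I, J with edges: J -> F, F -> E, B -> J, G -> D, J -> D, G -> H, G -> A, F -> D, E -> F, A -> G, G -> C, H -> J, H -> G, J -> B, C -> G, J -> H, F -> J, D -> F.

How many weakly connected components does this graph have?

From A: component {A, B, C, D, E, F, G, H, J}.
From I: component {I}.
That's 2 components.

2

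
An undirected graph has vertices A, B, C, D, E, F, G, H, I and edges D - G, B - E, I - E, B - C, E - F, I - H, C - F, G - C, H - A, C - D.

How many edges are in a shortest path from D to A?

6

Distance 0: D.
Distance 1: C, G.
Distance 2: B, F.
Distance 3: E.
Distance 4: I.
Distance 5: H.
Distance 6: A — contains A.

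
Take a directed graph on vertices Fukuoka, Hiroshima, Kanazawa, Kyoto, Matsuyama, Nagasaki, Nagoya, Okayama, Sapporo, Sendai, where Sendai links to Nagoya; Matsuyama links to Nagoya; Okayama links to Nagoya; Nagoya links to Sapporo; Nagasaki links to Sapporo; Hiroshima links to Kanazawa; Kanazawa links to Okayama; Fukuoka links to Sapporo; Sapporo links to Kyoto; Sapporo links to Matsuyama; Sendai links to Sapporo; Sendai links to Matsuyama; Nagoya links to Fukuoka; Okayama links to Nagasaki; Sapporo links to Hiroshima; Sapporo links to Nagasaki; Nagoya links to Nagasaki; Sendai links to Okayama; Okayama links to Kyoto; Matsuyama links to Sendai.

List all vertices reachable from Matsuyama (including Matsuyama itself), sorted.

Start at Matsuyama.
Its neighbours: Nagoya, Sendai.
Then their neighbours: Fukuoka, Nagasaki, Okayama, Sapporo.
Then next layer: Hiroshima, Kyoto.
Then next layer: Kanazawa.
Every vertex is now reached.

Fukuoka, Hiroshima, Kanazawa, Kyoto, Matsuyama, Nagasaki, Nagoya, Okayama, Sapporo, Sendai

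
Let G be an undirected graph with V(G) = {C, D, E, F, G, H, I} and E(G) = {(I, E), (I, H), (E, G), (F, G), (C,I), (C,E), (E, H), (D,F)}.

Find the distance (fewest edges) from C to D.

4

Distance 0: C.
Distance 1: E, I.
Distance 2: G, H.
Distance 3: F.
Distance 4: D — contains D.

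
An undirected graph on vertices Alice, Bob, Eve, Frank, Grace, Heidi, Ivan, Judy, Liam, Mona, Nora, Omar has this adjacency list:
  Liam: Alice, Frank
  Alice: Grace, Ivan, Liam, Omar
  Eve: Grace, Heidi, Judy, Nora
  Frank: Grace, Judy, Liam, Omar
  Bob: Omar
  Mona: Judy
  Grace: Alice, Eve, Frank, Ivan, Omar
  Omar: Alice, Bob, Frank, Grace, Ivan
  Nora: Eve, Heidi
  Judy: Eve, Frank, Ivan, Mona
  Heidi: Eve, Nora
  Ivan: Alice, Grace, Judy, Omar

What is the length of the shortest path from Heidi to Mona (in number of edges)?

3

Distance 0: Heidi.
Distance 1: Eve, Nora.
Distance 2: Grace, Judy.
Distance 3: Alice, Frank, Ivan, Mona, Omar — contains Mona.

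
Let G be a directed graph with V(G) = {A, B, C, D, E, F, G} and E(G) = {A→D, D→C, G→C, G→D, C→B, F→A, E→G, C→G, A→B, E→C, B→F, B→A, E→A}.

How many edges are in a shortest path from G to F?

3

Distance 0: G.
Distance 1: C, D.
Distance 2: B.
Distance 3: A, F — contains F.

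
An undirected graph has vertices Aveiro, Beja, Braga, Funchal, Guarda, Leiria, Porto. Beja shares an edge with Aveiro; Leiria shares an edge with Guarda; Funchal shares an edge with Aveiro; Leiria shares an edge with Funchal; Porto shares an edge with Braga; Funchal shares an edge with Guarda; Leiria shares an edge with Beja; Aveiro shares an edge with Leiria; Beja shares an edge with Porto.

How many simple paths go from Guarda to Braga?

7

Guarda–Funchal–Aveiro–Beja–Porto–Braga
Guarda–Funchal–Aveiro–Leiria–Beja–Porto–Braga
Guarda–Funchal–Leiria–Aveiro–Beja–Porto–Braga
Guarda–Funchal–Leiria–Beja–Porto–Braga
Guarda–Leiria–Aveiro–Beja–Porto–Braga
Guarda–Leiria–Beja–Porto–Braga
Guarda–Leiria–Funchal–Aveiro–Beja–Porto–Braga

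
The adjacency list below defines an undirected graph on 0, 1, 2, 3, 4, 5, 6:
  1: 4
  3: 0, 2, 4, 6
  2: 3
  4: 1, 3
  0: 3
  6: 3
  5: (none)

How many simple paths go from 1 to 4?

1–4

1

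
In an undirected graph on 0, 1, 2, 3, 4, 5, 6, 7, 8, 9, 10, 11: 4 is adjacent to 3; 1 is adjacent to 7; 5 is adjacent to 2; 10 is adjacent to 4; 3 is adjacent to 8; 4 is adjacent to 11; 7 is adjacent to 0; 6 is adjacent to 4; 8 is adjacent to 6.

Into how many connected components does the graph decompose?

From 0: component {0, 1, 7}.
From 2: component {2, 5}.
From 3: component {3, 4, 6, 8, 10, 11}.
From 9: component {9}.
That's 4 components.

4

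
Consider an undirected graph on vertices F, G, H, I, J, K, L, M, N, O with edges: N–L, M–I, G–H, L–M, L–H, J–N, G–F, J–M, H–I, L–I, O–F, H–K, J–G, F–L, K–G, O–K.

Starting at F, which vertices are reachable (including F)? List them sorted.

F, G, H, I, J, K, L, M, N, O

Start at F.
Its neighbours: G, L, O.
Then their neighbours: H, I, J, K, M, N.
Every vertex is now reached.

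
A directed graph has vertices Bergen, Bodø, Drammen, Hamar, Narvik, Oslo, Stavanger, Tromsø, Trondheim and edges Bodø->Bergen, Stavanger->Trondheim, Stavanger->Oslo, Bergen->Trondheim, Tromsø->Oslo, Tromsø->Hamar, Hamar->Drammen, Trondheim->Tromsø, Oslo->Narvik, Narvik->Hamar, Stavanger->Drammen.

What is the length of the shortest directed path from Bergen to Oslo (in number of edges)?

3

Distance 0: Bergen.
Distance 1: Trondheim.
Distance 2: Tromsø.
Distance 3: Hamar, Oslo — contains Oslo.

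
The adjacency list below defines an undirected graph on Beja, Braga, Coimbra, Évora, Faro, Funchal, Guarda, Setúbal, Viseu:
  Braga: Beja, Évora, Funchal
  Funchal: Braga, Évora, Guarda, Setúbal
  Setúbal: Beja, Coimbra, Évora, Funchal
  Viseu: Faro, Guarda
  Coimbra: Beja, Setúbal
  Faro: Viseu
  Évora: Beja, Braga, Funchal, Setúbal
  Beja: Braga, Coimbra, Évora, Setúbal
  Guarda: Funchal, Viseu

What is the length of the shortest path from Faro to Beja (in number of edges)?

5

Distance 0: Faro.
Distance 1: Viseu.
Distance 2: Guarda.
Distance 3: Funchal.
Distance 4: Braga, Évora, Setúbal.
Distance 5: Beja, Coimbra — contains Beja.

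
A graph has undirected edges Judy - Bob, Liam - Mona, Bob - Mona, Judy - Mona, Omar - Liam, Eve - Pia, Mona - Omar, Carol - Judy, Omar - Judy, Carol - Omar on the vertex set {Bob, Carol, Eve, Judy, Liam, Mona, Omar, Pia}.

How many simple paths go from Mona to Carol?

Mona–Bob–Judy–Carol
Mona–Bob–Judy–Omar–Carol
Mona–Judy–Carol
Mona–Judy–Omar–Carol
Mona–Liam–Omar–Carol
Mona–Liam–Omar–Judy–Carol
Mona–Omar–Carol
Mona–Omar–Judy–Carol

8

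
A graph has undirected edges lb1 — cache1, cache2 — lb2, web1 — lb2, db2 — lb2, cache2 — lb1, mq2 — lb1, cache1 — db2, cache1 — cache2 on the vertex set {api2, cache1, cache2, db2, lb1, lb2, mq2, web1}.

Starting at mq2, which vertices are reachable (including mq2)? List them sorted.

cache1, cache2, db2, lb1, lb2, mq2, web1

Start at mq2.
Its neighbours: lb1.
Then their neighbours: cache1, cache2.
Then next layer: db2, lb2.
Then next layer: web1.
Nothing further is reachable.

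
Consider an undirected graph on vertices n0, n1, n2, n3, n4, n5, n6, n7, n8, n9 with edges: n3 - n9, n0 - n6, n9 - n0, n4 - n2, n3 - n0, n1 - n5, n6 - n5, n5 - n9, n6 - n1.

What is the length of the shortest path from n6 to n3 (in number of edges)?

Distance 0: n6.
Distance 1: n0, n1, n5.
Distance 2: n3, n9 — contains n3.

2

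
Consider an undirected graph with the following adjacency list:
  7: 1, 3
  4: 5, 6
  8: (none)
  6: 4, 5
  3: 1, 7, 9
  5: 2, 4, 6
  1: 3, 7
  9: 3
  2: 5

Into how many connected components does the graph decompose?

3

From 1: component {1, 3, 7, 9}.
From 2: component {2, 4, 5, 6}.
From 8: component {8}.
That's 3 components.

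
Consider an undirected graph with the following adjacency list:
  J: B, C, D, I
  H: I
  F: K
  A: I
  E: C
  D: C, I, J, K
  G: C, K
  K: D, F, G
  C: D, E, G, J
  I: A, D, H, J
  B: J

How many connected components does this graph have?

From A: component {A, B, C, D, E, F, G, H, I, J, K}.
That's 1 component.

1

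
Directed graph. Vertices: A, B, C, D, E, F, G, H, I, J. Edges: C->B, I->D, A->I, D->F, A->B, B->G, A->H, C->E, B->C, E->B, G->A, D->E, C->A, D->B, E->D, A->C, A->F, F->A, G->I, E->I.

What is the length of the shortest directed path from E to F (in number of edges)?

2

Distance 0: E.
Distance 1: B, D, I.
Distance 2: C, F, G — contains F.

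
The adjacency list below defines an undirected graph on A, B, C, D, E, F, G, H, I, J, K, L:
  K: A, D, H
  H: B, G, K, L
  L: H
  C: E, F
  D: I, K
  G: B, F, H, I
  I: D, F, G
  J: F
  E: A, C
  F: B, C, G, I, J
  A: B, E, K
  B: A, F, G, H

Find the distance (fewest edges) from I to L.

3

Distance 0: I.
Distance 1: D, F, G.
Distance 2: B, C, H, J, K.
Distance 3: A, E, L — contains L.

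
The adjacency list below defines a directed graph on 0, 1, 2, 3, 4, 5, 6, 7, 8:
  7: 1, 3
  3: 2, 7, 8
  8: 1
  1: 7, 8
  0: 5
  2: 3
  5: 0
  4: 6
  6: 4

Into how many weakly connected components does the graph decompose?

3

From 0: component {0, 5}.
From 1: component {1, 2, 3, 7, 8}.
From 4: component {4, 6}.
That's 3 components.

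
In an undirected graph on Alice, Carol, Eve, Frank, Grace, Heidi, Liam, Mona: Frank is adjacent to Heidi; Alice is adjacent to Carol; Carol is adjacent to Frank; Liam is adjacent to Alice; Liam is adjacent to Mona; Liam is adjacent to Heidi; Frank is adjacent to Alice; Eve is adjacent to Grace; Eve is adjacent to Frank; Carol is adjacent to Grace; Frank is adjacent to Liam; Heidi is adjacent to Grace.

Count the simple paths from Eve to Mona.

17

Eve–Frank–Alice–Carol–Grace–Heidi–Liam–Mona
Eve–Frank–Alice–Liam–Mona
Eve–Frank–Carol–Alice–Liam–Mona
Eve–Frank–Carol–Grace–Heidi–Liam–Mona
Eve–Frank–Heidi–Grace–Carol–Alice–Liam–Mona
Eve–Frank–Heidi–Liam–Mona
Eve–Frank–Liam–Mona
Eve–Grace–Carol–Alice–Frank–Heidi–Liam–Mona
... and 9 more.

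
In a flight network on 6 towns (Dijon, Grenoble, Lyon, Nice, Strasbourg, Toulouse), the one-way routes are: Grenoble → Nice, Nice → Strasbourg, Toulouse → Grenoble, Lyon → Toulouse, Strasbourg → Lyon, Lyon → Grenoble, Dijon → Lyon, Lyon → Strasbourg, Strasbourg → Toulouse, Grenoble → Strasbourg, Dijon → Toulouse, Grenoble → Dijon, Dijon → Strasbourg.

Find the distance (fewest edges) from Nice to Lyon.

Distance 0: Nice.
Distance 1: Strasbourg.
Distance 2: Lyon, Toulouse — contains Lyon.

2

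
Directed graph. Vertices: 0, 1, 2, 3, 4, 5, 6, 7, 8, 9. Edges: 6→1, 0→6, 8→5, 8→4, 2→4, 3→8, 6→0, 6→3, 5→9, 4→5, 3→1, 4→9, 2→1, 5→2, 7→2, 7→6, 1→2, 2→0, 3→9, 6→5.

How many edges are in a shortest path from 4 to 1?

Distance 0: 4.
Distance 1: 5, 9.
Distance 2: 2.
Distance 3: 0, 1 — contains 1.

3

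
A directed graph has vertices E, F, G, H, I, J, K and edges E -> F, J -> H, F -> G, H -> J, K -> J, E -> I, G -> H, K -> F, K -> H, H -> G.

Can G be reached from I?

I has no outgoing edges, so nothing is reachable from it.

No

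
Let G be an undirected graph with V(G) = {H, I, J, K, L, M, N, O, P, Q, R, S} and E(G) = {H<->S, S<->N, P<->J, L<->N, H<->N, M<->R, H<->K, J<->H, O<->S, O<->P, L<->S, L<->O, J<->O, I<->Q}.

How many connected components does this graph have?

From H: component {H, J, K, L, N, O, P, S}.
From I: component {I, Q}.
From M: component {M, R}.
That's 3 components.

3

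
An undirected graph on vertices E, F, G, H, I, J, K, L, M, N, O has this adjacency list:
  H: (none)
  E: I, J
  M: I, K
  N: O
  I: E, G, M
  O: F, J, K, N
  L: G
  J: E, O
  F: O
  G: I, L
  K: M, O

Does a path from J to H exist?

Explore from J.
Distance 1: reach E, O.
Distance 2: reach F, I, K, N.
Distance 3: reach G, M.
Distance 4: reach L.
The search is exhausted without reaching H; it lies in a different component.

No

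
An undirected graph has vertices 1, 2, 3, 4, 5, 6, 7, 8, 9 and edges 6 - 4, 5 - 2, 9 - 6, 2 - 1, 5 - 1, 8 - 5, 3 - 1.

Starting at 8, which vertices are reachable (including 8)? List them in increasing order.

Start at 8.
Its neighbours: 5.
Then their neighbours: 1, 2.
Then next layer: 3.
Nothing further is reachable.

1, 2, 3, 5, 8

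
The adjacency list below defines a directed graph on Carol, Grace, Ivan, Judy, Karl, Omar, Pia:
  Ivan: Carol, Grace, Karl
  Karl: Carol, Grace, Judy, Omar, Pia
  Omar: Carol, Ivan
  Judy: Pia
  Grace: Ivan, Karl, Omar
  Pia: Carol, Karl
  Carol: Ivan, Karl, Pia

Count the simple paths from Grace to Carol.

15

Grace→Ivan→Carol
Grace→Ivan→Karl→Carol
Grace→Ivan→Karl→Judy→Pia→Carol
Grace→Ivan→Karl→Omar→Carol
Grace→Ivan→Karl→Pia→Carol
Grace→Karl→Carol
Grace→Karl→Judy→Pia→Carol
Grace→Karl→Omar→Carol
Grace→Karl→Omar→Ivan→Carol
Grace→Karl→Pia→Carol
Grace→Omar→Carol
Grace→Omar→Ivan→Carol
Grace→Omar→Ivan→Karl→Carol
Grace→Omar→Ivan→Karl→Judy→Pia→Carol
Grace→Omar→Ivan→Karl→Pia→Carol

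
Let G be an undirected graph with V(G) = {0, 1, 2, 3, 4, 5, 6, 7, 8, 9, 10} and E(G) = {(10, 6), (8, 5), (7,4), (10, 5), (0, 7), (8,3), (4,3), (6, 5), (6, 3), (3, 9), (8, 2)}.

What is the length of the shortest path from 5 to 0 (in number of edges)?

Distance 0: 5.
Distance 1: 6, 8, 10.
Distance 2: 2, 3.
Distance 3: 4, 9.
Distance 4: 7.
Distance 5: 0 — contains 0.

5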